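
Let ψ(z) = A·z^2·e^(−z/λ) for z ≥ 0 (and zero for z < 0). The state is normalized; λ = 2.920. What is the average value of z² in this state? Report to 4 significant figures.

The expectation value is the |ψ|²-weighted average of z^2: ∫ z^2|ψ|² dz.
With ∫₀^∞ z^6 e^(−αz) dz = 6!/α^7, evaluating both integrals, ⟨z²⟩ = 15·λ^2/2.
Putting λ = 2.920 gives 63.948.

⟨z^2⟩ ≈ 63.95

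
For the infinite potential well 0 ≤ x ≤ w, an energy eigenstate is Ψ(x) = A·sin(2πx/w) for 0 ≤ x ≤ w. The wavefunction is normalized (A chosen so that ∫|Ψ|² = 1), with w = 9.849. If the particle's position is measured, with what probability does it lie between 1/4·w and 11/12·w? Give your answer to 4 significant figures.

P ≈ 0.7356

P = ∫_{1/4·w}^{11/12·w} |Ψ(x)|² dx.
Since A² = 1/(w/2), this is the region integral divided by the full normalization integral.
In terms of u = x/w (A² and the length scale cancel between numerator and denominator), P = [∫_{1/4}^{11/12} sin(2·π·u)^2 du] / [∫_{0}^{1} sin(2·π·u)^2 du].
With ∫ sin(2·π·u)^2 du = u/2 - sin(4·π·u)/(8·π) + C, the region integral is √(3)/(16·π) + 1/3 and the full one is 1/2.
Taking the ratio, P = √(3)/(8·π) + 2/3.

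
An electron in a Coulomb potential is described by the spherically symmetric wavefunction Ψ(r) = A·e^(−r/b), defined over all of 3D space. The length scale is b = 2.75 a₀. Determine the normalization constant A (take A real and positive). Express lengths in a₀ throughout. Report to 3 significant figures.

A ≈ 0.124 a₀^(-3/2)

We need A² ∫|f|² 4πr² dr = 1, taking the integral from 0 to ∞.
In 3D with spherical symmetry the volume element is 4πr² dr.
With ∫₀^∞ r^2 e^(−αr) dr = 2!/α^3, with Ψ = A·e^(−r/b), the integral evaluates to A²·[π·b^3].
Setting this equal to 1 gives A² = 1/(π·b^3).
With b = 2.75: A² = 0.01531 and A = 0.1237.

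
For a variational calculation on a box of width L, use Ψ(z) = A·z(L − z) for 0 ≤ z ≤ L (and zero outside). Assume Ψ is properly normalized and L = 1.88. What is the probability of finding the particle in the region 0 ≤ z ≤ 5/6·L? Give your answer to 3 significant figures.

P ≈ 0.965

P = ∫_{0}^{5/6·L} |Ψ(z)|² dz.
Since A² = 1/(L^5/30), this is the region integral divided by the full normalization integral.
Let u = z/L; then A² and the length scale cancel, so P = ∫_{0}^{5/6} u^2·(1 - u)^2 du ÷ ∫_{0}^{1} u^2·(1 - u)^2 du.
Using ∫ u^2·(1 - u)^2 du = u^3·(6·u^2 - 15·u + 10)/30, the numerator is 125/3888 and the denominator is 1/30.
This works out to P = 625/648.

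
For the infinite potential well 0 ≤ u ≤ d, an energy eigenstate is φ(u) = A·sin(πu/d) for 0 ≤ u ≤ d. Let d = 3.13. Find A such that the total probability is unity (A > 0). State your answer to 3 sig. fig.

A ≈ 0.799

Normalization requires ∫|φ|² du = 1, integrated from 0 to d.
The integral (without the A² prefactor) comes out to d/2.
Setting this equal to 1 gives A² = 1/(d/2).
With d = 3.13: A² = 0.6390 and A = 0.7994.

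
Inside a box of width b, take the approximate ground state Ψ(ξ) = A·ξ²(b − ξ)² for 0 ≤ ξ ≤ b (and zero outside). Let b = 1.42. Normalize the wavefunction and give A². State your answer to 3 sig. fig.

We need A² ∫|f|² dξ = 1, taking the integral from 0 to b.
Expanding the polynomial and integrating term by term, carrying out the integral gives A² · b^9/630.
Hence A² = 1/[b^9/630].
Substituting b = 1.42 gives A² = 26.84, so A = 5.181.

A^2 ≈ 26.8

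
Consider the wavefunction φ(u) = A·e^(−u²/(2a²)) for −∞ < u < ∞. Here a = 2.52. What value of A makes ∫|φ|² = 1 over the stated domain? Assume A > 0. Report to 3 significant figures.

Require ∫ |φ|² du = 1 over the whole domain.
∫|φ|² du = A²·(√(π)·a).
Setting this equal to 1 gives A² = 1/(√(π)·a).
With a = 2.52: A² = 0.2239 and A = 0.4732.

A ≈ 0.473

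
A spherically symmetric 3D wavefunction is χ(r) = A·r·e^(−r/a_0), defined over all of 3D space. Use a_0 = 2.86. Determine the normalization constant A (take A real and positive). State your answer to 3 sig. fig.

The normalization condition is ∫|χ|² 4πr² dr = 1 from 0 to ∞.
In 3D with spherical symmetry the volume element is 4πr² dr.
Carrying out the integral gives A² · 3·π·a_0^5.
Hence A² = 1/[3·π·a_0^5].
Plugging in a_0 = 2.86 yields A = 0.02355.

A ≈ 0.0235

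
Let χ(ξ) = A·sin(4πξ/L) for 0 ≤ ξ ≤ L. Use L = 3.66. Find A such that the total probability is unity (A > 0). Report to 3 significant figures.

We need A² ∫|f|² dξ = 1, taking the integral from 0 to L.
Using sin²θ = (1 − cos 2θ)/2, with χ = A·sin(4πξ/L), the integral evaluates to A²·[L/2].
Setting this equal to 1 gives A² = 1/(L/2).
Substituting L = 3.66 gives A² = 0.5464, so A = 0.7392.

A ≈ 0.739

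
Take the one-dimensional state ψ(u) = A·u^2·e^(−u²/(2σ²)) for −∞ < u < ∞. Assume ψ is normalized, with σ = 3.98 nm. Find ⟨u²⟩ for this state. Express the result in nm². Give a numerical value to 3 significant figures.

By definition ⟨u²⟩ = ∫ u^2 |ψ(u)|² du.
Since the A² factors cancel between numerator and denominator, ⟨u²⟩ = 5·σ^2/2.
Putting σ = 3.98 gives 39.60.

⟨u^2⟩ ≈ 39.6 nm^2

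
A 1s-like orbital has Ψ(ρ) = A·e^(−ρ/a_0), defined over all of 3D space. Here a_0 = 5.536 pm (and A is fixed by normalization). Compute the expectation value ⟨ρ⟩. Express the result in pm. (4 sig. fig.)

⟨ρ⟩ = ∫ ρ |Ψ|² 4πρ² dρ over the full domain.
Since the A² factors cancel between numerator and denominator, ⟨ρ⟩ = 3·a_0/2.
Putting a_0 = 5.536 gives 8.3040.

⟨ρ⟩ ≈ 8.304 pm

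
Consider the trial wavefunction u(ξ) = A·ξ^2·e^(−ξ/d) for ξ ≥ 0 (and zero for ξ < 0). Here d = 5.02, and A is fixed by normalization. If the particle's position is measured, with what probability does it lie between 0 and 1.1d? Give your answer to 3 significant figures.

P ≈ 0.0725

|u|² is the probability density, so P = ∫_{0}^{1.1d} |u|² dξ.
With A² fixed by ∫|u|² = 1, i.e. A² = (3·d^5/4)^(−1), substitute and integrate.
Substituting t = ξ/d, A² and the length scale cancel in the ratio: P = ∫_{0}^{1.1} t^4·e^(-2·t) dt / ∫_{0}^{∞} t^4·e^(-2·t) dt.
With ∫ t^4·e^(-2·t) dt = -(t^4/2 + t^3 + 3·t^2/2 + 3·t/2 + 3/4)·e^(-2·t) + C, the region integral is ≈ 0.054372 and the full one is 3/4.
Taking the ratio, P = 0.07250.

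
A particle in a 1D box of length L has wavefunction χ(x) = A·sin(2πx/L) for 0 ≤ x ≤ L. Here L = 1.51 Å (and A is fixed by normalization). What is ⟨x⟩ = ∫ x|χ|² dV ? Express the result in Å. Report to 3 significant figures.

By definition ⟨x⟩ = ∫ x |χ(x)|² dx.
Evaluating both integrals, ⟨x⟩ = L/2.
Putting L = 1.51 gives 0.7550.

⟨x⟩ ≈ 0.755 Å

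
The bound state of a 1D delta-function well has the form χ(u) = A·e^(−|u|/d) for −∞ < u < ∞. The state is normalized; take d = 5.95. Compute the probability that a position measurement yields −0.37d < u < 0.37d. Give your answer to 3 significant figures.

|χ|² is the probability density, so P = ∫_{−0.37d}^{0.37d} |χ|² du.
Since A² = 1/(d), this is the region integral divided by the full normalization integral.
By symmetry take twice the u ≥ 0 contribution in numerator and denominator; the 2's cancel. Let t = u/d; then A² and the length scale cancel, so P = ∫_{0}^{0.37} e^(-2·t) dt ÷ ∫_{0}^{∞} e^(-2·t) dt.
Using ∫ e^(-2·t) dt = -e^(-2·t)/2, the numerator is 1/2 - e^(-37/50)/2 and the denominator is 1/2.
Evaluating gives P = 0.5229.

P ≈ 0.523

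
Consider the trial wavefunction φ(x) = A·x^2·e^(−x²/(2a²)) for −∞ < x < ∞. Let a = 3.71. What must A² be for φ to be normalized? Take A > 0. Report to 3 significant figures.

Normalization requires ∫|φ|² dx = 1, integrated from −∞ to ∞.
With ∫_{−∞}^{∞} x^(2m) e^(−αx²) dx = (2m−1)!!·√π / (2^m α^(m+1/2)), the integral (without the A² prefactor) comes out to 3·√(π)·a^5/4.
So A² = (3·√(π)·a^5/4)^(−1).
Plugging in a = 3.71 yields A = 0.03272.

A^2 ≈ 0.00107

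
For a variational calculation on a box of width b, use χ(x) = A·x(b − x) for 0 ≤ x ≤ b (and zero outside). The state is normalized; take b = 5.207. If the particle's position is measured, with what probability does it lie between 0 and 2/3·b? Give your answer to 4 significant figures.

P ≈ 0.7901

|χ|² is the probability density, so P = ∫_{0}^{2/3·b} |χ|² dx.
With A² fixed by ∫|χ|² = 1, i.e. A² = (b^5/30)^(−1), substitute and integrate.
In terms of u = x/b (A² and the length scale cancel between numerator and denominator), P = [∫_{0}^{2/3} u^2·(1 - u)^2 du] / [∫_{0}^{1} u^2·(1 - u)^2 du].
Using ∫ u^2·(1 - u)^2 du = u^3·(6·u^2 - 15·u + 10)/30, the numerator is 32/1215 and the denominator is 1/30.
The result is P = 64/81.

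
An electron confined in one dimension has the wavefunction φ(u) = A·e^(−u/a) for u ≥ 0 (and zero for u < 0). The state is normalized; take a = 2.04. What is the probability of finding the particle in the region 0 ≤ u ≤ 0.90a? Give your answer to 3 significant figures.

|φ|² is the probability density, so P = ∫_{0}^{0.90a} |φ|² du.
The normalization integral ∫|φ|²du over the whole domain equals a/2·A², and A² cancels in the ratio.
Substituting t = u/a, A² and the length scale cancel in the ratio: P = ∫_{0}^{0.90} e^(-2·t) dt / ∫_{0}^{∞} e^(-2·t) dt.
With ∫ e^(-2·t) dt = -e^(-2·t)/2 + C, the region integral is 1/2 - e^(-9/5)/2 and the full one is 1/2.
This works out to P = 0.8347.

P ≈ 0.835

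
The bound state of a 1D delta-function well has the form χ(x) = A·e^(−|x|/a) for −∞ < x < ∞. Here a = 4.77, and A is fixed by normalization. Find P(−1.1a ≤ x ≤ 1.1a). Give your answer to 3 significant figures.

P = ∫_{−1.1a}^{1.1a} |χ(x)|² dx.
With A² fixed by ∫|χ|² = 1, i.e. A² = (a)^(−1), substitute and integrate.
By symmetry take twice the x ≥ 0 contribution in numerator and denominator; the 2's cancel. Substituting u = x/a, A² and the length scale cancel in the ratio: P = ∫_{0}^{1.1} e^(-2·u) du / ∫_{0}^{∞} e^(-2·u) du.
With ∫ e^(-2·u) du = -e^(-2·u)/2 + C, the region integral is 1/2 - e^(-11/5)/2 and the full one is 1/2.
Taking the ratio, P = 0.8892.

P ≈ 0.889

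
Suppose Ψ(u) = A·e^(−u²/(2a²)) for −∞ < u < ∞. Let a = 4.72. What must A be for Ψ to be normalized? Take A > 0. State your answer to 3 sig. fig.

Normalization requires ∫|Ψ|² du = 1, integrated from −∞ to ∞.
With ∫_{−∞}^{∞} u^(2m) e^(−αu²) du = (2m−1)!!·√π / (2^m α^(m+1/2)), carrying out the integral gives A² · √(π)·a.
Hence A² = 1/[√(π)·a].
Substituting a = 4.72 gives A² = 0.1195, so A = 0.3457.

A ≈ 0.346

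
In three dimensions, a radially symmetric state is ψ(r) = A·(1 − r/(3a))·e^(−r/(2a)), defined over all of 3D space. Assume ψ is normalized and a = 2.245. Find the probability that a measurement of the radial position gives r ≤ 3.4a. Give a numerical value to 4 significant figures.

P ≈ 0.3542

Integrate the radial probability density 4πr²|ψ|² over r ≤ 3.4a.
The full normalization integral is A²·[8·π·a^3/3] = 1, fixing A².
Substituting u = r/a, A², 4π and the length scale all cancel in the ratio: P = ∫_{0}^{3.4} u^2·(1 - u/3)^2·e^(-u) du / ∫_{0}^{∞} u^2·(1 - u/3)^2·e^(-u) du.
Using ∫ u^2·(1 - u/3)^2·e^(-u) du = (-u^4 + 2·u^3 - 3·u^2 - 6·u - 6)·e^(-u)/9, the numerator is ≈ 0.236131 and the denominator is 2/3.
Taking the ratio yields P = 0.35420.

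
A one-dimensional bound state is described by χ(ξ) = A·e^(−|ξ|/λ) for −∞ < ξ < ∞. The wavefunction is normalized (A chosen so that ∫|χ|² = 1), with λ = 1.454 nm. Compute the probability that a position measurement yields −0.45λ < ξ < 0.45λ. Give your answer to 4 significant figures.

P ≈ 0.5934

|χ|² is the probability density, so P = ∫_{−0.45λ}^{0.45λ} |χ|² dξ.
The normalization integral ∫|χ|²dξ over the whole domain equals λ·A², and A² cancels in the ratio.
By symmetry take twice the ξ ≥ 0 contribution in numerator and denominator; the 2's cancel. Let u = ξ/λ; then A² and the length scale cancel, so P = ∫_{0}^{0.45} e^(-2·u) du ÷ ∫_{0}^{∞} e^(-2·u) du.
With ∫ e^(-2·u) du = -e^(-2·u)/2 + C, the region integral is 1/2 - e^(-9/10)/2 and the full one is 1/2.
Taking the ratio, P = 0.59343.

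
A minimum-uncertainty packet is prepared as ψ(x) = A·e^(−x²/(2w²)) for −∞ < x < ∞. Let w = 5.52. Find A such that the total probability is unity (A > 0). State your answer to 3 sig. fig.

A ≈ 0.320

Require ∫ |ψ|² dx = 1 over the whole domain.
The integral (without the A² prefactor) comes out to √(π)·w.
Setting this equal to 1 gives A² = 1/(√(π)·w).
With w = 5.52: A² = 0.1022 and A = 0.3197.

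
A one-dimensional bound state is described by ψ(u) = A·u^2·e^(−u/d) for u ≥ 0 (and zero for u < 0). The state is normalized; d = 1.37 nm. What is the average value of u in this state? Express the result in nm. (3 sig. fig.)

The expectation value is the |ψ|²-weighted average of u: ∫ u|ψ|² du.
Using ∫₀^∞ uⁿ e^(−αu) du = n!/αⁿ⁺¹, since the A² factors cancel between numerator and denominator, ⟨u⟩ = 5·d/2.
With d = 1.37, ⟨u⟩ = 3.425.

⟨u⟩ ≈ 3.43 nm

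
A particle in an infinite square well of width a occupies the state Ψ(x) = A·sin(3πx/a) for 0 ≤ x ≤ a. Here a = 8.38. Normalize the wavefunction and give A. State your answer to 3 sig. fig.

A ≈ 0.489

Require ∫ |Ψ|² dx = 1 over the whole domain.
With ∫₀^a sin²(nπx/a) dx = a/2, carrying out the integral gives A² · a/2.
So A² = (a/2)^(−1).
With a = 8.38: A² = 0.2387 and A = 0.4885.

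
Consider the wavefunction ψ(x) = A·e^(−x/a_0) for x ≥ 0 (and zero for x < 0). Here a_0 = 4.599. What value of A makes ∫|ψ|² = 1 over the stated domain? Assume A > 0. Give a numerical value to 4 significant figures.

Require ∫ |ψ|² dx = 1 over the whole domain.
With ψ = A·e^(−x/a_0), the integral evaluates to A²·[a_0/2].
So A² = (a_0/2)^(−1).
Substituting a_0 = 4.599 gives A² = 0.43488, so A = 0.65945.

A ≈ 0.6595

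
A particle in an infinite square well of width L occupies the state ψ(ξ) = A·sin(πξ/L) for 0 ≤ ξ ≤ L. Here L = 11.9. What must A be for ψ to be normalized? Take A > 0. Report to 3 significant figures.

A ≈ 0.410

Normalization requires ∫|ψ|² dξ = 1, integrated from 0 to L.
∫|ψ|² dξ = A²·(L/2).
Plugging in L = 11.9 yields A = 0.4100.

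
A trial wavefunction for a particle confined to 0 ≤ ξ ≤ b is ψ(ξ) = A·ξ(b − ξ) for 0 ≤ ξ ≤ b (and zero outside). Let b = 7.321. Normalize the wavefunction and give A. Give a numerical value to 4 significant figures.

We need A² ∫|f|² dξ = 1, taking the integral from 0 to b.
Expanding the polynomial and integrating term by term, carrying out the integral gives A² · b^5/30.
Hence A² = 1/[b^5/30].
With b = 7.321: A² = 0.0014265 and A = 0.037769.

A ≈ 0.03777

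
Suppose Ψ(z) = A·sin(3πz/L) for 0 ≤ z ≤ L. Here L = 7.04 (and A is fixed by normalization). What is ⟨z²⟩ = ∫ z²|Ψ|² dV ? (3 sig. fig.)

⟨z^2⟩ ≈ 16.2

The expectation value is the |Ψ|²-weighted average of z^2: ∫ z^2|Ψ|² dz.
Since the A² factors cancel between numerator and denominator, ⟨z²⟩ = -L^2/(18·π^2) + L^2/3.
With L = 7.04, ⟨z^2⟩ = 16.24.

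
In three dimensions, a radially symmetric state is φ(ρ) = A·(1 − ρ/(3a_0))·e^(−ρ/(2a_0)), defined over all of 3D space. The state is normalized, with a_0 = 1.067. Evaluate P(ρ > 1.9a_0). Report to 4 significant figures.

With dV = 4πρ²dρ, the probability is ∫|φ|² dV over ρ > 1.9a_0.
Normalization gives A² = 1/(8·π·a_0^3/3).
Substituting u = ρ/a_0, A², 4π and the length scale all cancel in the ratio: P = ∫_{1.9}^{∞} u^2·(1 - u/3)^2·e^(-u) du / ∫_{0}^{∞} u^2·(1 - u/3)^2·e^(-u) du.
With ∫ u^2·(1 - u/3)^2·e^(-u) du = (-u^4 + 2·u^3 - 3·u^2 - 6·u - 6)·e^(-u)/9 + C, the region integral is ≈ 0.457748 and the full one is 2/3.
Taking the ratio yields P = 0.68662.

P ≈ 0.6866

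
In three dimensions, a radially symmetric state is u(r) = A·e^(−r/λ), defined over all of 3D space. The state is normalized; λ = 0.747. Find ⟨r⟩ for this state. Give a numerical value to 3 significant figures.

The expectation value is the |u|²-weighted average of r: ∫ r|u|² 4πr² dr.
Using ∫₀^∞ rⁿ e^(−αr) dr = n!/αⁿ⁺¹, evaluating both integrals, ⟨r⟩ = 3·λ/2.
Putting λ = 0.747 gives 1.121.

⟨r⟩ ≈ 1.12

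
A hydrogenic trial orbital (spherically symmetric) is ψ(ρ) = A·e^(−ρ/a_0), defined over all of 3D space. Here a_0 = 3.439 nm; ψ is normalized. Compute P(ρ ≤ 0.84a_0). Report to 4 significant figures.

P ≈ 0.2375

Integrate the radial probability density 4πρ²|ψ|² over ρ ≤ 0.84a_0.
The full normalization integral is A²·[π·a_0^3] = 1, fixing A².
Let u = ρ/a_0; then A², 4π and the length scale all cancel, so P = ∫_{0}^{0.84} u^2·e^(-2·u) du ÷ ∫_{0}^{∞} u^2·e^(-2·u) du.
An antiderivative of u^2·e^(-2·u) is -(2·u^2 + 2·u + 1)·e^(-2·u)/4; evaluating from 0 to 0.84 gives 1/4 - 2557·e^(-42/25)/2500, while the full integral is 1/4.
This evaluates to P = 0.23751.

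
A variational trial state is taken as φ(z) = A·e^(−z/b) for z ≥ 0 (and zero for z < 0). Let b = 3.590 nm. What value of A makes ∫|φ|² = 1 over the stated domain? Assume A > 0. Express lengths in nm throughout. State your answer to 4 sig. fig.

Require ∫ |φ|² dz = 1 over the whole domain.
Using ∫₀^∞ zⁿ e^(−αz) dz = n!/αⁿ⁺¹, ∫|φ|² dz = A²·(b/2).
So A² = (b/2)^(−1).
Plugging in b = 3.590 yields A = 0.74639.

A ≈ 0.7464 nm^(-1/2)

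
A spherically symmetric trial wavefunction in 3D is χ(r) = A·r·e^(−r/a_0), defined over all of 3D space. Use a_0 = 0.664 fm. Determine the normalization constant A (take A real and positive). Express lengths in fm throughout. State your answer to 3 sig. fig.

The normalization condition is ∫|χ|² 4πr² dr = 1 from 0 to ∞.
Recall ∫₀^∞ r^m e^(−r/β) dr = m!·β^(m+1), ∫|χ|² 4πr² dr = A²·(3·π·a_0^5).
Setting this equal to 1 gives A² = 1/(3·π·a_0^5).
With a_0 = 0.664: A² = 0.8220 and A = 0.9067.

A ≈ 0.907 fm^(-5/2)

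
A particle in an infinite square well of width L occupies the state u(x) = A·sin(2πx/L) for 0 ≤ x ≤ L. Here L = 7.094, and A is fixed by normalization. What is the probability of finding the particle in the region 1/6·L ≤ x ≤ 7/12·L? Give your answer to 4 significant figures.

|u|² is the probability density, so P = ∫_{1/6·L}^{7/12·L} |u|² dx.
The normalization integral ∫|u|²dx over the whole domain equals L/2·A², and A² cancels in the ratio.
Substituting t = x/L, A² and the length scale cancel in the ratio: P = ∫_{1/6}^{7/12} sin(2·π·t)^2 dt / ∫_{0}^{1} sin(2·π·t)^2 dt.
An antiderivative of sin(2·π·t)^2 is t/2 - sin(4·π·t)/(8·π); evaluating from 1/6 to 7/12 gives 5/24, while the full integral is 1/2.
This works out to P = 5/12.

P ≈ 0.4167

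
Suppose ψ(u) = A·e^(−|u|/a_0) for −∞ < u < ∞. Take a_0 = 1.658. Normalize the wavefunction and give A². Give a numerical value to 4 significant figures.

Normalization requires ∫|ψ|² du = 1, integrated from −∞ to ∞.
Recall ∫₀^∞ u^m e^(−u/β) du = m!·β^(m+1), the integral (without the A² prefactor) comes out to a_0.
Substituting a_0 = 1.658 gives A² = 0.60314, so A = 0.77662.

A^2 ≈ 0.6031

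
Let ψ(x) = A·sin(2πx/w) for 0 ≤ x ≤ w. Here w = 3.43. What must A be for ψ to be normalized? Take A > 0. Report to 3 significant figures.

A ≈ 0.764

Normalization requires ∫|ψ|² dx = 1, integrated from 0 to w.
Carrying out the integral gives A² · w/2.
So A² = (w/2)^(−1).
With w = 3.43: A² = 0.5831 and A = 0.7636.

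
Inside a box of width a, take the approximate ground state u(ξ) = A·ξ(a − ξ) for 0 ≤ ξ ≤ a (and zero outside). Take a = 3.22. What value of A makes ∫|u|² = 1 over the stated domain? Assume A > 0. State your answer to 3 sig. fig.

We need A² ∫|f|² dξ = 1, taking the integral from 0 to a.
With u = A·ξ(a − ξ), the integral evaluates to A²·[a^5/30].
So A² = (a^5/30)^(−1).
Plugging in a = 3.22 yields A = 0.2944.

A ≈ 0.294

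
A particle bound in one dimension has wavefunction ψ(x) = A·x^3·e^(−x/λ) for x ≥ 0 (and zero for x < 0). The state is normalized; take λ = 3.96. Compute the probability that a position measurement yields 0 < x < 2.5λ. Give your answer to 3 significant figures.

P = ∫_{0}^{2.5λ} |ψ(x)|² dx.
With A² fixed by ∫|ψ|² = 1, i.e. A² = (45·λ^7/8)^(−1), substitute and integrate.
Let u = x/λ; then A² and the length scale cancel, so P = ∫_{0}^{2.5} u^6·e^(-2·u) du ÷ ∫_{0}^{∞} u^6·e^(-2·u) du.
Using ∫ u^6·e^(-2·u) du = -(4·u^6 + 12·u^5 + 30·u^4 + 60·u^3 + 90·u^2 + 90·u + 45)·e^(-2·u)/8, the numerator is ≈ 1.3377 and the denominator is 45/8.
Evaluating gives P = 0.2378.

P ≈ 0.238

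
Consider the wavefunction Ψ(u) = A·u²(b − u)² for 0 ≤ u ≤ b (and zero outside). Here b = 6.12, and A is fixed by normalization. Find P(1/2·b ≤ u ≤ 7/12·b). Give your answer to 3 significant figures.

P ≈ 0.198

P = ∫_{1/2·b}^{7/12·b} |Ψ(u)|² du.
With A² fixed by ∫|Ψ|² = 1, i.e. A² = (b^9/630)^(−1), substitute and integrate.
Let t = u/b; then A² and the length scale cancel, so P = ∫_{1/2}^{7/12} t^4·(1 - t)^4 dt ÷ ∫_{0}^{1} t^4·(1 - t)^4 dt.
With ∫ t^4·(1 - t)^4 dt = t^5·(70·t^4 - 315·t^3 + 540·t^2 - 420·t + 126)/630 + C, the region integral is ≈ 0.00031376 and the full one is 1/630.
This works out to P = 0.1977.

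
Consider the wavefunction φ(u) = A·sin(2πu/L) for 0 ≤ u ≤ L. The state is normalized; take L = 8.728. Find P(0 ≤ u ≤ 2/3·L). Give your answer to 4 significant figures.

P ≈ 0.5978

|φ|² is the probability density, so P = ∫_{0}^{2/3·L} |φ|² du.
The normalization integral ∫|φ|²du over the whole domain equals L/2·A², and A² cancels in the ratio.
In terms of t = u/L (A² and the length scale cancel between numerator and denominator), P = [∫_{0}^{2/3} sin(2·π·t)^2 dt] / [∫_{0}^{1} sin(2·π·t)^2 dt].
An antiderivative of sin(2·π·t)^2 is t/2 - sin(4·π·t)/(8·π); evaluating from 0 to 2/3 gives -√(3)/(16·π) + 1/3, while the full integral is 1/2.
The result is P = -√(3)/(8·π) + 2/3.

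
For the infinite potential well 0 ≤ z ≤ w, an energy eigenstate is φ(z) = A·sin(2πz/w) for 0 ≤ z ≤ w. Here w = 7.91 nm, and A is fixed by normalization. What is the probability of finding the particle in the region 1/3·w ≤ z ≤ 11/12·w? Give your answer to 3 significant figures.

P ≈ 0.583

P = ∫_{1/3·w}^{11/12·w} |φ(z)|² dz.
The normalization integral ∫|φ|²dz over the whole domain equals w/2·A², and A² cancels in the ratio.
Let u = z/w; then A² and the length scale cancel, so P = ∫_{1/3}^{11/12} sin(2·π·u)^2 du ÷ ∫_{0}^{1} sin(2·π·u)^2 du.
With ∫ sin(2·π·u)^2 du = u/2 - sin(4·π·u)/(8·π) + C, the region integral is 7/24 and the full one is 1/2.
This works out to P = 7/12.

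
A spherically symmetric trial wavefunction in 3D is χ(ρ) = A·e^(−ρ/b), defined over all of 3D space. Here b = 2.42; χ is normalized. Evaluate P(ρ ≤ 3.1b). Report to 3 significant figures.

P ≈ 0.946

Integrate the radial probability density 4πρ²|χ|² over ρ ≤ 3.1b.
The full normalization integral is A²·[π·b^3] = 1, fixing A².
In terms of u = ρ/b (A², 4π and the length scale all cancel between numerator and denominator), P = [∫_{0}^{3.1} u^2·e^(-2·u) du] / [∫_{0}^{∞} u^2·e^(-2·u) du].
An antiderivative of u^2·e^(-2·u) is -(2·u^2 + 2·u + 1)·e^(-2·u)/4; evaluating from 0 to 3.1 gives 1/4 - 1321·e^(-31/5)/200, while the full integral is 1/4.
This evaluates to P = 0.9464.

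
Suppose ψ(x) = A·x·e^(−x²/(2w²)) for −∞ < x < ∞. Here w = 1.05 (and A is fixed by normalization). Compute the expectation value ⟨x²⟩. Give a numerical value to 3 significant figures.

⟨x^2⟩ ≈ 1.65

By definition ⟨x²⟩ = ∫ x^2 |ψ(x)|² dx.
Differentiating ∫e^(−αx²) dx = √(π/α) under α to get the higher moments, since the A² factors cancel between numerator and denominator, ⟨x²⟩ = 3·w^2/2.
With w = 1.05, ⟨x^2⟩ = 1.654.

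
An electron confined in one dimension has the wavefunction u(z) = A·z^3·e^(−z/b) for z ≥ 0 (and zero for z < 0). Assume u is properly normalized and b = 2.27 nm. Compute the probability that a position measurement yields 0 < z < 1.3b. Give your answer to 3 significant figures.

P = ∫_{0}^{1.3b} |u(z)|² dz.
The normalization integral ∫|u|²dz over the whole domain equals 45·b^7/8·A², and A² cancels in the ratio.
Substituting t = z/b, A² and the length scale cancel in the ratio: P = ∫_{0}^{1.3} t^6·e^(-2·t) dt / ∫_{0}^{∞} t^6·e^(-2·t) dt.
With ∫ t^6·e^(-2·t) dt = -(4·t^6 + 12·t^5 + 30·t^4 + 60·t^3 + 90·t^2 + 90·t + 45)·e^(-2·t)/8 + C, the region integral is ≈ 0.096582 and the full one is 45/8.
The result is P = 0.01717.

P ≈ 0.0172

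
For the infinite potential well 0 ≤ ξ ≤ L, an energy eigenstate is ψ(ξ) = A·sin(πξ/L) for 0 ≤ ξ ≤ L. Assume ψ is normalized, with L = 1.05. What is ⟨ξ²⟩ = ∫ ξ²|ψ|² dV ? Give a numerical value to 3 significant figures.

The expectation value is the |ψ|²-weighted average of ξ^2: ∫ ξ^2|ψ|² dξ.
With ∫₀^L sin²(nπξ/L) dξ = L/2, the ratio of the moment integral to the normalization integral gives ⟨ξ²⟩ = -L^2/(2·π^2) + L^2/3.
Putting L = 1.05 gives 0.3116.

⟨ξ^2⟩ ≈ 0.312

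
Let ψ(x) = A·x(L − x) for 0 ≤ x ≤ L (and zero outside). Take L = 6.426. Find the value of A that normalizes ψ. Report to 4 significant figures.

A ≈ 0.05232

Require ∫ |ψ|² dx = 1 over the whole domain.
Expanding the polynomial and integrating term by term, the integral (without the A² prefactor) comes out to L^5/30.
Hence A² = 1/[L^5/30].
Substituting L = 6.426 gives A² = 0.0027379, so A = 0.052325.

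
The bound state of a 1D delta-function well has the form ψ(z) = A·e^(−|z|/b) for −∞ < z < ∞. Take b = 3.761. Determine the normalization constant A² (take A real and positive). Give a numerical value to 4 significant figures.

A^2 ≈ 0.2659

Normalization requires ∫|ψ|² dz = 1, integrated from −∞ to ∞.
With ψ = A·e^(−|z|/b), the integral evaluates to A²·[b].
Substituting b = 3.761 gives A² = 0.26589, so A = 0.51564.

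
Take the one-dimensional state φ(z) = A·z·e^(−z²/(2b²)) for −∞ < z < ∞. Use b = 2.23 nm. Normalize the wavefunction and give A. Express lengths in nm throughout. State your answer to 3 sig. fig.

A ≈ 0.319 nm^(-3/2)

The normalization condition is ∫|φ|² dz = 1 from −∞ to ∞.
With ∫_{−∞}^{∞} z^(2m) e^(−αz²) dz = (2m−1)!!·√π / (2^m α^(m+1/2)), carrying out the integral gives A² · √(π)·b^3/2.
So A² = (√(π)·b^3/2)^(−1).
Substituting b = 2.23 gives A² = 0.1018, so A = 0.3190.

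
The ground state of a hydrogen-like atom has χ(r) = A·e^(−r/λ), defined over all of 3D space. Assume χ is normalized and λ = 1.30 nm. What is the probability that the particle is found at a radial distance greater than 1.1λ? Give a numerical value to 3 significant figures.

With dV = 4πr²dr, the probability is ∫|χ|² dV over r > 1.1λ.
Normalization gives A² = 1/(π·λ^3).
Let u = r/λ; then A², 4π and the length scale all cancel, so P = ∫_{1.1}^{∞} u^2·e^(-2·u) du ÷ ∫_{0}^{∞} u^2·e^(-2·u) du.
With ∫ u^2·e^(-2·u) du = -(2·u^2 + 2·u + 1)·e^(-2·u)/4 + C, the region integral is 281·e^(-11/5)/200 and the full one is 1/4.
This evaluates to P = 0.6227.

P ≈ 0.623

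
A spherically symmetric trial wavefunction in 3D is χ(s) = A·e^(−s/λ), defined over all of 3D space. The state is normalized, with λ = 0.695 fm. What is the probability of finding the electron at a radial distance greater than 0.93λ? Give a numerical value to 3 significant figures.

With dV = 4πs²ds, the probability is ∫|χ|² dV over s > 0.93λ.
Normalization gives A² = 1/(π·λ^3).
Let u = s/λ; then A², 4π and the length scale all cancel, so P = ∫_{0.93}^{∞} u^2·e^(-2·u) du ÷ ∫_{0}^{∞} u^2·e^(-2·u) du.
An antiderivative of u^2·e^(-2·u) is -(2·u^2 + 2·u + 1)·e^(-2·u)/4; evaluating from 0.93 to ∞ gives ≈ 0.17863, while the full integral is 1/4.
This evaluates to P = 0.7145.

P ≈ 0.715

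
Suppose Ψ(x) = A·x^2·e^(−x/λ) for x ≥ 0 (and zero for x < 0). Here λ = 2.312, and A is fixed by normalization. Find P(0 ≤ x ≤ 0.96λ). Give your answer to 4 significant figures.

P = ∫_{0}^{0.96λ} |Ψ(x)|² dx.
The normalization integral ∫|Ψ|²dx over the whole domain equals 3·λ^5/4·A², and A² cancels in the ratio.
Let u = x/λ; then A² and the length scale cancel, so P = ∫_{0}^{0.96} u^4·e^(-2·u) du ÷ ∫_{0}^{∞} u^4·e^(-2·u) du.
An antiderivative of u^4·e^(-2·u) is -(u^4/2 + u^3 + 3·u^2/2 + 3·u/2 + 3/4)·e^(-2·u); evaluating from 0 to 0.96 gives ≈ 0.0342928, while the full integral is 3/4.
Evaluating gives P = 0.045724.

P ≈ 0.04572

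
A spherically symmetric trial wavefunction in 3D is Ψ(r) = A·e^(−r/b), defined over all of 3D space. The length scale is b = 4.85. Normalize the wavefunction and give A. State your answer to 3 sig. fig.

The normalization condition is ∫|Ψ|² 4πr² dr = 1 from 0 to ∞.
In 3D with spherical symmetry the volume element is 4πr² dr.
Recall ∫₀^∞ r^m e^(−r/β) dr = m!·β^(m+1), ∫|Ψ|² 4πr² dr = A²·(π·b^3).
So A² = (π·b^3)^(−1).
With b = 4.85: A² = 0.002790 and A = 0.05282.

A ≈ 0.0528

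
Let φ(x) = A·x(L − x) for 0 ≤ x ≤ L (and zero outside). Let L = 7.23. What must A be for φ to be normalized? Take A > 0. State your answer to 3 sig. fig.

A ≈ 0.0390

We need A² ∫|f|² dx = 1, taking the integral from 0 to L.
Expanding the polynomial and integrating term by term, with φ = A·x(L − x), the integral evaluates to A²·[L^5/30].
Hence A² = 1/[L^5/30].
With L = 7.23: A² = 0.001519 and A = 0.03897.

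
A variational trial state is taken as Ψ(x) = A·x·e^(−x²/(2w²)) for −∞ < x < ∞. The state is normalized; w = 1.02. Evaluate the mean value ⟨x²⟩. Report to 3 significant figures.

⟨x^2⟩ ≈ 1.56

⟨x²⟩ = ∫ x^2 |Ψ|² dx over the full domain.
Since the A² factors cancel between numerator and denominator, ⟨x²⟩ = 3·w^2/2.
With w = 1.02, ⟨x^2⟩ = 1.561.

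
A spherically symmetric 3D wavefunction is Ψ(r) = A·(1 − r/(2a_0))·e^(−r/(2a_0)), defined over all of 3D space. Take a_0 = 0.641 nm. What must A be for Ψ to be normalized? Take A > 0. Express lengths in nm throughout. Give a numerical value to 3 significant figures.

A ≈ 0.389 nm^(-3/2)

The normalization condition is ∫|Ψ|² 4πr² dr = 1 from 0 to ∞.
In 3D with spherical symmetry the volume element is 4πr² dr.
Carrying out the integral gives A² · 8·π·a_0^3.
So A² = (8·π·a_0^3)^(−1).
Substituting a_0 = 0.641 gives A² = 0.1511, so A = 0.3887.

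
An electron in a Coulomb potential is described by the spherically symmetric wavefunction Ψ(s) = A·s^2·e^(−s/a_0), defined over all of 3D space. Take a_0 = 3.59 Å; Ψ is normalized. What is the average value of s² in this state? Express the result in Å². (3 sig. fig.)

By definition ⟨s²⟩ = ∫ s^2 |Ψ(s)|² 4πs² ds.
Using ∫₀^∞ sⁿ e^(−αs) ds = n!/αⁿ⁺¹, evaluating both integrals, ⟨s²⟩ = 14·a_0^2.
Putting a_0 = 3.59 gives 180.4.

⟨s^2⟩ ≈ 180 Å^2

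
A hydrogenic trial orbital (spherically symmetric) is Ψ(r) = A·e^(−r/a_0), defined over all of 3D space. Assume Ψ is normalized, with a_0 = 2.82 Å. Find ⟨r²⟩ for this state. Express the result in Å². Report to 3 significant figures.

⟨r^2⟩ ≈ 23.9 Å^2

By definition ⟨r²⟩ = ∫ r^2 |Ψ(r)|² 4πr² dr.
Recall ∫₀^∞ r^m e^(−r/β) dr = m!·β^(m+1), evaluating both integrals, ⟨r²⟩ = 3·a_0^2.
Putting a_0 = 2.82 gives 23.86.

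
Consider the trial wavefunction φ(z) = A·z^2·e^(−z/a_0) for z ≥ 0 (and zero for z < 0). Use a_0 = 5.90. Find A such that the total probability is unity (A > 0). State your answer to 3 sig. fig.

A ≈ 0.0137

We need A² ∫|f|² dz = 1, taking the integral from 0 to ∞.
With φ = A·z^2·e^(−z/a_0), the integral evaluates to A²·[3·a_0^5/4].
With a_0 = 5.90: A² = 0.0001865 and A = 0.01366.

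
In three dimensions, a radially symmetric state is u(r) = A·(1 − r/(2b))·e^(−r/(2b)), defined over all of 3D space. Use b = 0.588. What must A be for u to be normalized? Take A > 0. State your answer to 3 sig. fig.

We need A² ∫|f|² 4πr² dr = 1, taking the integral from 0 to ∞.
Recall ∫₀^∞ r^m e^(−r/β) dr = m!·β^(m+1), carrying out the integral gives A² · 8·π·b^3.
So A² = (8·π·b^3)^(−1).
With b = 0.588: A² = 0.1957 and A = 0.4424.

A ≈ 0.442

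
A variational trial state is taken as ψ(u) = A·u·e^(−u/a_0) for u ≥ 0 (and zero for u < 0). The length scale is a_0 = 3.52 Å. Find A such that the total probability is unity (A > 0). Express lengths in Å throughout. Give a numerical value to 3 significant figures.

A ≈ 0.303 Å^(-3/2)

Require ∫ |ψ|² du = 1 over the whole domain.
Carrying out the integral gives A² · a_0^3/4.
Setting this equal to 1 gives A² = 1/(a_0^3/4).
Substituting a_0 = 3.52 gives A² = 0.09171, so A = 0.3028.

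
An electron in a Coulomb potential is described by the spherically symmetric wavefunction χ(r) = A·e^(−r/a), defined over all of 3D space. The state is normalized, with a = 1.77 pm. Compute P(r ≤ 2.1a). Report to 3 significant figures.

With dV = 4πr²dr, the probability is ∫|χ|² dV over r ≤ 2.1a.
The full normalization integral is A²·[π·a^3] = 1, fixing A².
Substituting u = r/a, A², 4π and the length scale all cancel in the ratio: P = ∫_{0}^{2.1} u^2·e^(-2·u) du / ∫_{0}^{∞} u^2·e^(-2·u) du.
An antiderivative of u^2·e^(-2·u) is -(2·u^2 + 2·u + 1)·e^(-2·u)/4; evaluating from 0 to 2.1 gives 1/4 - 701·e^(-21/5)/200, while the full integral is 1/4.
This evaluates to P = 0.7898.

P ≈ 0.790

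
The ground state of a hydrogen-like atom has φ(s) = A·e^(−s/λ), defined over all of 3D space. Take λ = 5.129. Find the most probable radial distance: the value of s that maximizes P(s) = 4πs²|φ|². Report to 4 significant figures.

The maximum of P(s) = 4πs²|φ|² occurs where its derivative vanishes.
Solving yields s = λ.
With λ = 5.129, the most probable radial distance is 5.1290.

s ≈ 5.129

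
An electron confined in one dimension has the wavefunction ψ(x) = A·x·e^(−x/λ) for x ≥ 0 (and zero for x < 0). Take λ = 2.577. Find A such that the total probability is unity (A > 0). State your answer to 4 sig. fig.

We need A² ∫|f|² dx = 1, taking the integral from 0 to ∞.
With ∫₀^∞ x^2 e^(−αx) dx = 2!/α^3, with ψ = A·x·e^(−x/λ), the integral evaluates to A²·[λ^3/4].
Substituting λ = 2.577 gives A² = 0.23373, so A = 0.48346.

A ≈ 0.4835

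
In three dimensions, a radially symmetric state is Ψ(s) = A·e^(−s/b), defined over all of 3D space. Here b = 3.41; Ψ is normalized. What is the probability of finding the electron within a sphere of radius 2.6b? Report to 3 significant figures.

P ≈ 0.891

With dV = 4πs²ds, the probability is ∫|Ψ|² dV over s ≤ 2.6b.
A² is fixed by ∫₀^∞ 4πs²|Ψ|² ds = 1, i.e. A² = (π·b^3)^(−1).
Substituting u = s/b, A², 4π and the length scale all cancel in the ratio: P = ∫_{0}^{2.6} u^2·e^(-2·u) du / ∫_{0}^{∞} u^2·e^(-2·u) du.
An antiderivative of u^2·e^(-2·u) is -(2·u^2 + 2·u + 1)·e^(-2·u)/4; evaluating from 0 to 2.6 gives 1/4 - 493·e^(-26/5)/100, while the full integral is 1/4.
The region integral divided by the full integral gives P = 0.8912.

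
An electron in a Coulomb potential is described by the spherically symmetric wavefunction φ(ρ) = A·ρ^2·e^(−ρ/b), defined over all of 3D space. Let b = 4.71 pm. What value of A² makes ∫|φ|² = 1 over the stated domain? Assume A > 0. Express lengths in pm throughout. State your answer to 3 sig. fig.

A^2 ≈ 2.75E-7 pm^(-7)

Require ∫ |φ|² 4πρ² dρ = 1 over the whole domain.
(Spherical symmetry: dV = 4πρ² dρ.)
Recall ∫₀^∞ ρ^m e^(−ρ/β) dρ = m!·β^(m+1), carrying out the integral gives A² · 45·π·b^7/2.
Hence A² = 1/[45·π·b^7/2].
With b = 4.71: A² = 2.751E-7 and A = 0.0005245.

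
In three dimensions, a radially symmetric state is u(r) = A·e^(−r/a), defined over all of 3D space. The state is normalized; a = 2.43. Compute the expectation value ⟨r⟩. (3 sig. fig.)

⟨r⟩ ≈ 3.65

By definition ⟨r⟩ = ∫ r |u(r)|² 4πr² dr.
The ratio of the moment integral to the normalization integral gives ⟨r⟩ = 3·a/2.
With a = 2.43, ⟨r⟩ = 3.645.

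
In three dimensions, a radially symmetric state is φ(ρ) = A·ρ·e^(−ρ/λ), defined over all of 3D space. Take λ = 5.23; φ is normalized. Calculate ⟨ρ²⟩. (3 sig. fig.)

⟨ρ²⟩ = ∫ ρ^2 |φ|² 4πρ² dρ over the full domain.
Using ∫₀^∞ ρⁿ e^(−αρ) dρ = n!/αⁿ⁺¹, the ratio of the moment integral to the normalization integral gives ⟨ρ²⟩ = 15·λ^2/2.
With λ = 5.23, ⟨ρ^2⟩ = 205.1.

⟨ρ^2⟩ ≈ 205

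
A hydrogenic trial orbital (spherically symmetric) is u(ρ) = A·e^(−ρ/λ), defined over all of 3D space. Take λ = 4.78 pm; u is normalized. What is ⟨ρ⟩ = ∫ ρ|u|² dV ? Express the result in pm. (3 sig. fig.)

⟨ρ⟩ ≈ 7.17 pm

By definition ⟨ρ⟩ = ∫ ρ |u(ρ)|² 4πρ² dρ.
Using ∫₀^∞ ρⁿ e^(−αρ) dρ = n!/αⁿ⁺¹, since the A² factors cancel between numerator and denominator, ⟨ρ⟩ = 3·λ/2.
With λ = 4.78, ⟨ρ⟩ = 7.170.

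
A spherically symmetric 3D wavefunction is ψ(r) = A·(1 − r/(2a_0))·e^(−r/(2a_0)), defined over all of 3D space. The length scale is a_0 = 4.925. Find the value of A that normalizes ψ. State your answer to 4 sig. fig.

Require ∫ |ψ|² 4πr² dr = 1 over the whole domain.
In 3D with spherical symmetry the volume element is 4πr² dr.
Using ∫₀^∞ rⁿ e^(−αr) dr = n!/αⁿ⁺¹, carrying out the integral gives A² · 8·π·a_0^3.
Plugging in a_0 = 4.925 yields A = 0.018250.

A ≈ 0.01825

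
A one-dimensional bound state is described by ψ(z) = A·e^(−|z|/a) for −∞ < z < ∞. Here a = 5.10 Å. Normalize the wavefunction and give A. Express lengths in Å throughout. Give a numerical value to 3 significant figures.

A ≈ 0.443 Å^(-1/2)

Require ∫ |ψ|² dz = 1 over the whole domain.
Using ∫₀^∞ zⁿ e^(−αz) dz = n!/αⁿ⁺¹, with ψ = A·e^(−|z|/a), the integral evaluates to A²·[a].
So A² = (a)^(−1).
With a = 5.10: A² = 0.1961 and A = 0.4428.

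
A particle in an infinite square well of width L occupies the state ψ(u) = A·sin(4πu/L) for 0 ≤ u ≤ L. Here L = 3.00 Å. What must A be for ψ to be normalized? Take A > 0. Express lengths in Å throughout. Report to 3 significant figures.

We need A² ∫|f|² du = 1, taking the integral from 0 to L.
With ψ = A·sin(4πu/L), the integral evaluates to A²·[L/2].
Setting this equal to 1 gives A² = 1/(L/2).
Plugging in L = 3.00 yields A = 0.8165.

A ≈ 0.816 Å^(-1/2)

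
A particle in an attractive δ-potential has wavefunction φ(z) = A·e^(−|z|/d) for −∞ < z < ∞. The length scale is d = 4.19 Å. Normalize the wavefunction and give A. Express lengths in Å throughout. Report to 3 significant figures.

A ≈ 0.489 Å^(-1/2)

Require ∫ |φ|² dz = 1 over the whole domain.
The integral (without the A² prefactor) comes out to d.
Setting this equal to 1 gives A² = 1/(d).
With d = 4.19: A² = 0.2387 and A = 0.4885.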